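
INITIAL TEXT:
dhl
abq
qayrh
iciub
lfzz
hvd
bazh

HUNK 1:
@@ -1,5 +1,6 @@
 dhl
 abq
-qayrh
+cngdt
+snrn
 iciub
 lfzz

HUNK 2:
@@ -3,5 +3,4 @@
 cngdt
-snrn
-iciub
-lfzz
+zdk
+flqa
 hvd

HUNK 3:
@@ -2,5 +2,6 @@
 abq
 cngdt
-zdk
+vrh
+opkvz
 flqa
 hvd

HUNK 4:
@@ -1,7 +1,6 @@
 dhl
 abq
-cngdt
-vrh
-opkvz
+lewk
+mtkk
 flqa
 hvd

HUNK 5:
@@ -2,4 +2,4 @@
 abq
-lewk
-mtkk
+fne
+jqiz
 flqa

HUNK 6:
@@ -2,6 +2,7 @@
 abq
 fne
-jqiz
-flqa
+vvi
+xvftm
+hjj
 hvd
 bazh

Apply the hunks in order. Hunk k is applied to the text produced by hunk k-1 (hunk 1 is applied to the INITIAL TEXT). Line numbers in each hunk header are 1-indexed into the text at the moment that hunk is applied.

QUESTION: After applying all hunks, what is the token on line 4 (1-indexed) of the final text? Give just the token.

Hunk 1: at line 1 remove [qayrh] add [cngdt,snrn] -> 8 lines: dhl abq cngdt snrn iciub lfzz hvd bazh
Hunk 2: at line 3 remove [snrn,iciub,lfzz] add [zdk,flqa] -> 7 lines: dhl abq cngdt zdk flqa hvd bazh
Hunk 3: at line 2 remove [zdk] add [vrh,opkvz] -> 8 lines: dhl abq cngdt vrh opkvz flqa hvd bazh
Hunk 4: at line 1 remove [cngdt,vrh,opkvz] add [lewk,mtkk] -> 7 lines: dhl abq lewk mtkk flqa hvd bazh
Hunk 5: at line 2 remove [lewk,mtkk] add [fne,jqiz] -> 7 lines: dhl abq fne jqiz flqa hvd bazh
Hunk 6: at line 2 remove [jqiz,flqa] add [vvi,xvftm,hjj] -> 8 lines: dhl abq fne vvi xvftm hjj hvd bazh
Final line 4: vvi

Answer: vvi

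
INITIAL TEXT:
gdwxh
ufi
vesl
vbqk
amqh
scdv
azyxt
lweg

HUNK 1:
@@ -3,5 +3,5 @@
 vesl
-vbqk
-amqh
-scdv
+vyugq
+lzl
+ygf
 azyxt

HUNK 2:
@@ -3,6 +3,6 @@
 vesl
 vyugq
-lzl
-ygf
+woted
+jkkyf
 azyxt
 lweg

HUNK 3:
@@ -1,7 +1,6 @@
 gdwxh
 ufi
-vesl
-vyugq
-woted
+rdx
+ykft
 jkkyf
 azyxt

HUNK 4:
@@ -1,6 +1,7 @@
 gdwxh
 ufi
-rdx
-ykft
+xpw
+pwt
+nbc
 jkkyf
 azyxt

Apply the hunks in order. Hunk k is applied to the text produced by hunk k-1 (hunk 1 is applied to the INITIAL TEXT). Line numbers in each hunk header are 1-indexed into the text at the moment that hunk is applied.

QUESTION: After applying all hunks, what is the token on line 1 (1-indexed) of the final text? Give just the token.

Hunk 1: at line 3 remove [vbqk,amqh,scdv] add [vyugq,lzl,ygf] -> 8 lines: gdwxh ufi vesl vyugq lzl ygf azyxt lweg
Hunk 2: at line 3 remove [lzl,ygf] add [woted,jkkyf] -> 8 lines: gdwxh ufi vesl vyugq woted jkkyf azyxt lweg
Hunk 3: at line 1 remove [vesl,vyugq,woted] add [rdx,ykft] -> 7 lines: gdwxh ufi rdx ykft jkkyf azyxt lweg
Hunk 4: at line 1 remove [rdx,ykft] add [xpw,pwt,nbc] -> 8 lines: gdwxh ufi xpw pwt nbc jkkyf azyxt lweg
Final line 1: gdwxh

Answer: gdwxh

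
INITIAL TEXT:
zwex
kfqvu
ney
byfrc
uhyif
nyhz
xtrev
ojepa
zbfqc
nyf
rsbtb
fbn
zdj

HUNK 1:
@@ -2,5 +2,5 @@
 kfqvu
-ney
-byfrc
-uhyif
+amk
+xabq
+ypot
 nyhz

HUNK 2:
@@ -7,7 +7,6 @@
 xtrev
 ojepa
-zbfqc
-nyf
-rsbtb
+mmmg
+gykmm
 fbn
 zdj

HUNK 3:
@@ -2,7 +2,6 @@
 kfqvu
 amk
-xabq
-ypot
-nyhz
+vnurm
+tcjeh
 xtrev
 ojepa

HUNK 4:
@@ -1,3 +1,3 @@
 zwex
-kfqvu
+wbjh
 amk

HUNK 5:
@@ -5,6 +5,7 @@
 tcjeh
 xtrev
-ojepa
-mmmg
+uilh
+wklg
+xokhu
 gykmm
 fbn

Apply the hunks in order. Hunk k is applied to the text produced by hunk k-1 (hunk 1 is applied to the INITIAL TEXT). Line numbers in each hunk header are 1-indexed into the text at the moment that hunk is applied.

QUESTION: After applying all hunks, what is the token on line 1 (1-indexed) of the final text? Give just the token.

Hunk 1: at line 2 remove [ney,byfrc,uhyif] add [amk,xabq,ypot] -> 13 lines: zwex kfqvu amk xabq ypot nyhz xtrev ojepa zbfqc nyf rsbtb fbn zdj
Hunk 2: at line 7 remove [zbfqc,nyf,rsbtb] add [mmmg,gykmm] -> 12 lines: zwex kfqvu amk xabq ypot nyhz xtrev ojepa mmmg gykmm fbn zdj
Hunk 3: at line 2 remove [xabq,ypot,nyhz] add [vnurm,tcjeh] -> 11 lines: zwex kfqvu amk vnurm tcjeh xtrev ojepa mmmg gykmm fbn zdj
Hunk 4: at line 1 remove [kfqvu] add [wbjh] -> 11 lines: zwex wbjh amk vnurm tcjeh xtrev ojepa mmmg gykmm fbn zdj
Hunk 5: at line 5 remove [ojepa,mmmg] add [uilh,wklg,xokhu] -> 12 lines: zwex wbjh amk vnurm tcjeh xtrev uilh wklg xokhu gykmm fbn zdj
Final line 1: zwex

Answer: zwex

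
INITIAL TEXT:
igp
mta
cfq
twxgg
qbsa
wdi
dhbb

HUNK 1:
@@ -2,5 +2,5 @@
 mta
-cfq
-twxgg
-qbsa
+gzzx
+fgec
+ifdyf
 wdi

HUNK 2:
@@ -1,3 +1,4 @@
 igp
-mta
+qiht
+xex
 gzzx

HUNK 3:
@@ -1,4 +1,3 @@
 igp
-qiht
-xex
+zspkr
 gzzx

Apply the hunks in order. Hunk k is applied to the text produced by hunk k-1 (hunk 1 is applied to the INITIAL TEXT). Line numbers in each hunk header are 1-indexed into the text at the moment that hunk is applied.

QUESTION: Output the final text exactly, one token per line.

Answer: igp
zspkr
gzzx
fgec
ifdyf
wdi
dhbb

Derivation:
Hunk 1: at line 2 remove [cfq,twxgg,qbsa] add [gzzx,fgec,ifdyf] -> 7 lines: igp mta gzzx fgec ifdyf wdi dhbb
Hunk 2: at line 1 remove [mta] add [qiht,xex] -> 8 lines: igp qiht xex gzzx fgec ifdyf wdi dhbb
Hunk 3: at line 1 remove [qiht,xex] add [zspkr] -> 7 lines: igp zspkr gzzx fgec ifdyf wdi dhbb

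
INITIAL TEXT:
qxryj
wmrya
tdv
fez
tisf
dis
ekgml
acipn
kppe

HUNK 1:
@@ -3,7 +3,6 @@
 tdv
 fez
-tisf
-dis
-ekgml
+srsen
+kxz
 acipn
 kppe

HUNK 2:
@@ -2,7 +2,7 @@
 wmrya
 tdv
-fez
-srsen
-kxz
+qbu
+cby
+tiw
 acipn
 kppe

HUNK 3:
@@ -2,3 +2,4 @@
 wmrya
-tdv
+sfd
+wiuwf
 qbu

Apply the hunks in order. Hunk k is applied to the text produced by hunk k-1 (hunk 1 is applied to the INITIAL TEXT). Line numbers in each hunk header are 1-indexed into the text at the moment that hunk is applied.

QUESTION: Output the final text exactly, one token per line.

Hunk 1: at line 3 remove [tisf,dis,ekgml] add [srsen,kxz] -> 8 lines: qxryj wmrya tdv fez srsen kxz acipn kppe
Hunk 2: at line 2 remove [fez,srsen,kxz] add [qbu,cby,tiw] -> 8 lines: qxryj wmrya tdv qbu cby tiw acipn kppe
Hunk 3: at line 2 remove [tdv] add [sfd,wiuwf] -> 9 lines: qxryj wmrya sfd wiuwf qbu cby tiw acipn kppe

Answer: qxryj
wmrya
sfd
wiuwf
qbu
cby
tiw
acipn
kppe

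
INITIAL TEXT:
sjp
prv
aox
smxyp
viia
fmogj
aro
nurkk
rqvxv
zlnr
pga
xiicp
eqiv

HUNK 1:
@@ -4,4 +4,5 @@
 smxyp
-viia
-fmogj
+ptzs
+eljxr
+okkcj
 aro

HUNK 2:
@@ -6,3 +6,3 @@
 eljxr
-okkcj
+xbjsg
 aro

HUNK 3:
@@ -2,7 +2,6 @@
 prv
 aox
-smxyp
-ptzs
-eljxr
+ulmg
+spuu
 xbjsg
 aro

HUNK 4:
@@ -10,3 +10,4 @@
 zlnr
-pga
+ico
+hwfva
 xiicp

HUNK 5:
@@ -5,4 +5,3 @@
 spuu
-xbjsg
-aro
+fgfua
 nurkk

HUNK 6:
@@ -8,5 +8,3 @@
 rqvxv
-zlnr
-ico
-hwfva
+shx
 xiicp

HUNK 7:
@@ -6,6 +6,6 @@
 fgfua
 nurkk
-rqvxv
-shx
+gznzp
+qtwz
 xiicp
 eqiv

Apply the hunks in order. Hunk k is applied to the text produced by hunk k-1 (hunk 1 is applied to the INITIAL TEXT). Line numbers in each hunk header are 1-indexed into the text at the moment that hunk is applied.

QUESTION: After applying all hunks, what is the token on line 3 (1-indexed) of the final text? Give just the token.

Hunk 1: at line 4 remove [viia,fmogj] add [ptzs,eljxr,okkcj] -> 14 lines: sjp prv aox smxyp ptzs eljxr okkcj aro nurkk rqvxv zlnr pga xiicp eqiv
Hunk 2: at line 6 remove [okkcj] add [xbjsg] -> 14 lines: sjp prv aox smxyp ptzs eljxr xbjsg aro nurkk rqvxv zlnr pga xiicp eqiv
Hunk 3: at line 2 remove [smxyp,ptzs,eljxr] add [ulmg,spuu] -> 13 lines: sjp prv aox ulmg spuu xbjsg aro nurkk rqvxv zlnr pga xiicp eqiv
Hunk 4: at line 10 remove [pga] add [ico,hwfva] -> 14 lines: sjp prv aox ulmg spuu xbjsg aro nurkk rqvxv zlnr ico hwfva xiicp eqiv
Hunk 5: at line 5 remove [xbjsg,aro] add [fgfua] -> 13 lines: sjp prv aox ulmg spuu fgfua nurkk rqvxv zlnr ico hwfva xiicp eqiv
Hunk 6: at line 8 remove [zlnr,ico,hwfva] add [shx] -> 11 lines: sjp prv aox ulmg spuu fgfua nurkk rqvxv shx xiicp eqiv
Hunk 7: at line 6 remove [rqvxv,shx] add [gznzp,qtwz] -> 11 lines: sjp prv aox ulmg spuu fgfua nurkk gznzp qtwz xiicp eqiv
Final line 3: aox

Answer: aox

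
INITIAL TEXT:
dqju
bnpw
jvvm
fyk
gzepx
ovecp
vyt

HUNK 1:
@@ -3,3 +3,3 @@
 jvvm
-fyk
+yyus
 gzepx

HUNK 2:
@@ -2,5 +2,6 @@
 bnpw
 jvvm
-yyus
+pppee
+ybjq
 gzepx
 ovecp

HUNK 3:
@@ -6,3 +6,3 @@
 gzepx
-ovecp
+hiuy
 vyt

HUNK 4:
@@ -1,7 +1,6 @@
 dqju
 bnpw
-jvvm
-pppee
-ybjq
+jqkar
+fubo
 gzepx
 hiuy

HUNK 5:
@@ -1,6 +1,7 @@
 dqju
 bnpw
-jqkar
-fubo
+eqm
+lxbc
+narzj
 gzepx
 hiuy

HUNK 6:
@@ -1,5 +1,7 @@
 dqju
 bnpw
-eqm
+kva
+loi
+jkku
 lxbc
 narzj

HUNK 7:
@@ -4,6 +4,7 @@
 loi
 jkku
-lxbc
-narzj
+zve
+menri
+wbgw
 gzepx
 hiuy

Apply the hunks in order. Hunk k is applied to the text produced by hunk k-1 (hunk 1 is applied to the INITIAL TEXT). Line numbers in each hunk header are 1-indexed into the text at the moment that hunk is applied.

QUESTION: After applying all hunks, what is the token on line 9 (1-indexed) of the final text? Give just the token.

Answer: gzepx

Derivation:
Hunk 1: at line 3 remove [fyk] add [yyus] -> 7 lines: dqju bnpw jvvm yyus gzepx ovecp vyt
Hunk 2: at line 2 remove [yyus] add [pppee,ybjq] -> 8 lines: dqju bnpw jvvm pppee ybjq gzepx ovecp vyt
Hunk 3: at line 6 remove [ovecp] add [hiuy] -> 8 lines: dqju bnpw jvvm pppee ybjq gzepx hiuy vyt
Hunk 4: at line 1 remove [jvvm,pppee,ybjq] add [jqkar,fubo] -> 7 lines: dqju bnpw jqkar fubo gzepx hiuy vyt
Hunk 5: at line 1 remove [jqkar,fubo] add [eqm,lxbc,narzj] -> 8 lines: dqju bnpw eqm lxbc narzj gzepx hiuy vyt
Hunk 6: at line 1 remove [eqm] add [kva,loi,jkku] -> 10 lines: dqju bnpw kva loi jkku lxbc narzj gzepx hiuy vyt
Hunk 7: at line 4 remove [lxbc,narzj] add [zve,menri,wbgw] -> 11 lines: dqju bnpw kva loi jkku zve menri wbgw gzepx hiuy vyt
Final line 9: gzepx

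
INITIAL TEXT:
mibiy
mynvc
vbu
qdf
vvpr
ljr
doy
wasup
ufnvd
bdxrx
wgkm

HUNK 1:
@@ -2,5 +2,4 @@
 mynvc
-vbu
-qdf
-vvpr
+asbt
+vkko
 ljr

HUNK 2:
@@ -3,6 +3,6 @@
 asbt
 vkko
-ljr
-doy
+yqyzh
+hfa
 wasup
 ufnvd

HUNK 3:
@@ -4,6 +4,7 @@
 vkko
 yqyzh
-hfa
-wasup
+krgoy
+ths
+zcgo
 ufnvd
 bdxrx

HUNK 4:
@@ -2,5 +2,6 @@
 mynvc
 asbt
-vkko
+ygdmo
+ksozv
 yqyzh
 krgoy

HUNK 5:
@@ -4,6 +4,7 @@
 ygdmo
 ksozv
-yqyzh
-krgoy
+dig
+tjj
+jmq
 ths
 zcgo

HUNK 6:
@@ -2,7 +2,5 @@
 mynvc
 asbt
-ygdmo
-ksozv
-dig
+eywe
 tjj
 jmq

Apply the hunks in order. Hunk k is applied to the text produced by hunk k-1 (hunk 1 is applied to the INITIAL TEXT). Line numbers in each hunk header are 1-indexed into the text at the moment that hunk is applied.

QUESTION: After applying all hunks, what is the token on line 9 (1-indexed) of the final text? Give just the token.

Hunk 1: at line 2 remove [vbu,qdf,vvpr] add [asbt,vkko] -> 10 lines: mibiy mynvc asbt vkko ljr doy wasup ufnvd bdxrx wgkm
Hunk 2: at line 3 remove [ljr,doy] add [yqyzh,hfa] -> 10 lines: mibiy mynvc asbt vkko yqyzh hfa wasup ufnvd bdxrx wgkm
Hunk 3: at line 4 remove [hfa,wasup] add [krgoy,ths,zcgo] -> 11 lines: mibiy mynvc asbt vkko yqyzh krgoy ths zcgo ufnvd bdxrx wgkm
Hunk 4: at line 2 remove [vkko] add [ygdmo,ksozv] -> 12 lines: mibiy mynvc asbt ygdmo ksozv yqyzh krgoy ths zcgo ufnvd bdxrx wgkm
Hunk 5: at line 4 remove [yqyzh,krgoy] add [dig,tjj,jmq] -> 13 lines: mibiy mynvc asbt ygdmo ksozv dig tjj jmq ths zcgo ufnvd bdxrx wgkm
Hunk 6: at line 2 remove [ygdmo,ksozv,dig] add [eywe] -> 11 lines: mibiy mynvc asbt eywe tjj jmq ths zcgo ufnvd bdxrx wgkm
Final line 9: ufnvd

Answer: ufnvd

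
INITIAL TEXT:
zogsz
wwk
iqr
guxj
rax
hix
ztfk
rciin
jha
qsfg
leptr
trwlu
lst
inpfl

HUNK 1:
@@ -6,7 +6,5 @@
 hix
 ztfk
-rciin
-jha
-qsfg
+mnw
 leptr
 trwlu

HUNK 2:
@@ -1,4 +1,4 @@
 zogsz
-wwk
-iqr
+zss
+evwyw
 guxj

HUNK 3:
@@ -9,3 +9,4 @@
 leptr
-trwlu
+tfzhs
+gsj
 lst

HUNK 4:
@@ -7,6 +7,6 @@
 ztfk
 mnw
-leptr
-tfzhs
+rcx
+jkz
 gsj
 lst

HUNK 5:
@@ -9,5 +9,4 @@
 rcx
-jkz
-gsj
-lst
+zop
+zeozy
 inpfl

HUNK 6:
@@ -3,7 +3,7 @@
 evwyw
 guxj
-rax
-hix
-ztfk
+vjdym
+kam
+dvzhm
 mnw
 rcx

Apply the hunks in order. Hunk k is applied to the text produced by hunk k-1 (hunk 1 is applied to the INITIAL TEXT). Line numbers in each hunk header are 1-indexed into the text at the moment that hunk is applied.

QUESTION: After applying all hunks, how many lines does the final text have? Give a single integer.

Hunk 1: at line 6 remove [rciin,jha,qsfg] add [mnw] -> 12 lines: zogsz wwk iqr guxj rax hix ztfk mnw leptr trwlu lst inpfl
Hunk 2: at line 1 remove [wwk,iqr] add [zss,evwyw] -> 12 lines: zogsz zss evwyw guxj rax hix ztfk mnw leptr trwlu lst inpfl
Hunk 3: at line 9 remove [trwlu] add [tfzhs,gsj] -> 13 lines: zogsz zss evwyw guxj rax hix ztfk mnw leptr tfzhs gsj lst inpfl
Hunk 4: at line 7 remove [leptr,tfzhs] add [rcx,jkz] -> 13 lines: zogsz zss evwyw guxj rax hix ztfk mnw rcx jkz gsj lst inpfl
Hunk 5: at line 9 remove [jkz,gsj,lst] add [zop,zeozy] -> 12 lines: zogsz zss evwyw guxj rax hix ztfk mnw rcx zop zeozy inpfl
Hunk 6: at line 3 remove [rax,hix,ztfk] add [vjdym,kam,dvzhm] -> 12 lines: zogsz zss evwyw guxj vjdym kam dvzhm mnw rcx zop zeozy inpfl
Final line count: 12

Answer: 12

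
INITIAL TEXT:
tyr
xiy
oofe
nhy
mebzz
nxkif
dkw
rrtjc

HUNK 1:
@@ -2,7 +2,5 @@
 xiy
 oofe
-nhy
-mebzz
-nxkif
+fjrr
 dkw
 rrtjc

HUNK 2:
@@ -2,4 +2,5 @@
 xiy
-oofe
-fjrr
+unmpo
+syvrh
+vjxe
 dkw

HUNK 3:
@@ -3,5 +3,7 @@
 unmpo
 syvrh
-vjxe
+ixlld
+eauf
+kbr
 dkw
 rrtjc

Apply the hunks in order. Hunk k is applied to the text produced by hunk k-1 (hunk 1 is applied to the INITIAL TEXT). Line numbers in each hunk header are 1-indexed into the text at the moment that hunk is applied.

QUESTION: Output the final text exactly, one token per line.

Hunk 1: at line 2 remove [nhy,mebzz,nxkif] add [fjrr] -> 6 lines: tyr xiy oofe fjrr dkw rrtjc
Hunk 2: at line 2 remove [oofe,fjrr] add [unmpo,syvrh,vjxe] -> 7 lines: tyr xiy unmpo syvrh vjxe dkw rrtjc
Hunk 3: at line 3 remove [vjxe] add [ixlld,eauf,kbr] -> 9 lines: tyr xiy unmpo syvrh ixlld eauf kbr dkw rrtjc

Answer: tyr
xiy
unmpo
syvrh
ixlld
eauf
kbr
dkw
rrtjc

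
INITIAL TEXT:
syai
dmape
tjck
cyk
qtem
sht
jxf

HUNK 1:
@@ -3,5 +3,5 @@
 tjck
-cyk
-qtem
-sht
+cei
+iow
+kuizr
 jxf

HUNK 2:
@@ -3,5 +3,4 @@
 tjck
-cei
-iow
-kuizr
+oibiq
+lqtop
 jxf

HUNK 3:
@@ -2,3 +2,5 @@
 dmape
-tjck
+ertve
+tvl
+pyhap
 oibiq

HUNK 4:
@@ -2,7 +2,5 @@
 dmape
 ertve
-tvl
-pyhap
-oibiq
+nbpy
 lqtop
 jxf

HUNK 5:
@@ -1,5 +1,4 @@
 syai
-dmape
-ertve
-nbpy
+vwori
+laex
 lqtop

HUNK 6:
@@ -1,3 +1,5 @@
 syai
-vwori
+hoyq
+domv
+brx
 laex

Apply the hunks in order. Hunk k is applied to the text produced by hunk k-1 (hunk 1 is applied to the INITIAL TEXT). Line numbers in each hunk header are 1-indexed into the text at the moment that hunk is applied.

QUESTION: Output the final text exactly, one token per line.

Answer: syai
hoyq
domv
brx
laex
lqtop
jxf

Derivation:
Hunk 1: at line 3 remove [cyk,qtem,sht] add [cei,iow,kuizr] -> 7 lines: syai dmape tjck cei iow kuizr jxf
Hunk 2: at line 3 remove [cei,iow,kuizr] add [oibiq,lqtop] -> 6 lines: syai dmape tjck oibiq lqtop jxf
Hunk 3: at line 2 remove [tjck] add [ertve,tvl,pyhap] -> 8 lines: syai dmape ertve tvl pyhap oibiq lqtop jxf
Hunk 4: at line 2 remove [tvl,pyhap,oibiq] add [nbpy] -> 6 lines: syai dmape ertve nbpy lqtop jxf
Hunk 5: at line 1 remove [dmape,ertve,nbpy] add [vwori,laex] -> 5 lines: syai vwori laex lqtop jxf
Hunk 6: at line 1 remove [vwori] add [hoyq,domv,brx] -> 7 lines: syai hoyq domv brx laex lqtop jxf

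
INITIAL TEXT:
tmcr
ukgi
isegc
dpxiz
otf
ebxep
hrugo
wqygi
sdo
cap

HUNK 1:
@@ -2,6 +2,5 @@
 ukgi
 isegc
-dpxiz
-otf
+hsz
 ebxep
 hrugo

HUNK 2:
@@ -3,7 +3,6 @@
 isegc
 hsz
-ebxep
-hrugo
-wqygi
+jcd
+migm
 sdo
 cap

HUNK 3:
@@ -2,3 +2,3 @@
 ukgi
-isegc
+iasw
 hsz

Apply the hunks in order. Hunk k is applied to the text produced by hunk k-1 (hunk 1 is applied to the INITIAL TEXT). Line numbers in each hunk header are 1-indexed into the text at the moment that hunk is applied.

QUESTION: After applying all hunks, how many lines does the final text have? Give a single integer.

Answer: 8

Derivation:
Hunk 1: at line 2 remove [dpxiz,otf] add [hsz] -> 9 lines: tmcr ukgi isegc hsz ebxep hrugo wqygi sdo cap
Hunk 2: at line 3 remove [ebxep,hrugo,wqygi] add [jcd,migm] -> 8 lines: tmcr ukgi isegc hsz jcd migm sdo cap
Hunk 3: at line 2 remove [isegc] add [iasw] -> 8 lines: tmcr ukgi iasw hsz jcd migm sdo cap
Final line count: 8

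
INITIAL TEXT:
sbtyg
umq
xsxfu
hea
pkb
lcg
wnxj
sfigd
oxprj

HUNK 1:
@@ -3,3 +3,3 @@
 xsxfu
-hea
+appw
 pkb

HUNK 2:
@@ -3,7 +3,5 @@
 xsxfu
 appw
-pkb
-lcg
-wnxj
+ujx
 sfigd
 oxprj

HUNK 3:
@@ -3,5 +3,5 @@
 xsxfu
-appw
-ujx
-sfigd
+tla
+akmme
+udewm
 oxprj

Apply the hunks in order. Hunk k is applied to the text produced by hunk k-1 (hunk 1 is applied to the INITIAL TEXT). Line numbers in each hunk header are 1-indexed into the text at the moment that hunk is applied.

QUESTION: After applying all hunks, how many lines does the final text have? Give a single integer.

Answer: 7

Derivation:
Hunk 1: at line 3 remove [hea] add [appw] -> 9 lines: sbtyg umq xsxfu appw pkb lcg wnxj sfigd oxprj
Hunk 2: at line 3 remove [pkb,lcg,wnxj] add [ujx] -> 7 lines: sbtyg umq xsxfu appw ujx sfigd oxprj
Hunk 3: at line 3 remove [appw,ujx,sfigd] add [tla,akmme,udewm] -> 7 lines: sbtyg umq xsxfu tla akmme udewm oxprj
Final line count: 7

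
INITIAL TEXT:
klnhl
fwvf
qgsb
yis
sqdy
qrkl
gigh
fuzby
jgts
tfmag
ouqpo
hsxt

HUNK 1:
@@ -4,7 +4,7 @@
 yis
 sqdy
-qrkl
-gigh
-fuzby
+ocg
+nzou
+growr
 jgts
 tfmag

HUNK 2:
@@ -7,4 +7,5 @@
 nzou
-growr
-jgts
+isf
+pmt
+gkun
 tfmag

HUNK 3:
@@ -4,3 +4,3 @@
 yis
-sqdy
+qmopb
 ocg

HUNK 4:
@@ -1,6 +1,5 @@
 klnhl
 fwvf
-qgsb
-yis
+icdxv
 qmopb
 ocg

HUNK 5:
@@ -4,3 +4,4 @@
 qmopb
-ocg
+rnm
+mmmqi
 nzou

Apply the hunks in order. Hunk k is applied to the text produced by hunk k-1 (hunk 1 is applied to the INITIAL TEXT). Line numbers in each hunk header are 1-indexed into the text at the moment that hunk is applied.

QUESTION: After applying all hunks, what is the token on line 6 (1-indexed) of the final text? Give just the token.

Hunk 1: at line 4 remove [qrkl,gigh,fuzby] add [ocg,nzou,growr] -> 12 lines: klnhl fwvf qgsb yis sqdy ocg nzou growr jgts tfmag ouqpo hsxt
Hunk 2: at line 7 remove [growr,jgts] add [isf,pmt,gkun] -> 13 lines: klnhl fwvf qgsb yis sqdy ocg nzou isf pmt gkun tfmag ouqpo hsxt
Hunk 3: at line 4 remove [sqdy] add [qmopb] -> 13 lines: klnhl fwvf qgsb yis qmopb ocg nzou isf pmt gkun tfmag ouqpo hsxt
Hunk 4: at line 1 remove [qgsb,yis] add [icdxv] -> 12 lines: klnhl fwvf icdxv qmopb ocg nzou isf pmt gkun tfmag ouqpo hsxt
Hunk 5: at line 4 remove [ocg] add [rnm,mmmqi] -> 13 lines: klnhl fwvf icdxv qmopb rnm mmmqi nzou isf pmt gkun tfmag ouqpo hsxt
Final line 6: mmmqi

Answer: mmmqi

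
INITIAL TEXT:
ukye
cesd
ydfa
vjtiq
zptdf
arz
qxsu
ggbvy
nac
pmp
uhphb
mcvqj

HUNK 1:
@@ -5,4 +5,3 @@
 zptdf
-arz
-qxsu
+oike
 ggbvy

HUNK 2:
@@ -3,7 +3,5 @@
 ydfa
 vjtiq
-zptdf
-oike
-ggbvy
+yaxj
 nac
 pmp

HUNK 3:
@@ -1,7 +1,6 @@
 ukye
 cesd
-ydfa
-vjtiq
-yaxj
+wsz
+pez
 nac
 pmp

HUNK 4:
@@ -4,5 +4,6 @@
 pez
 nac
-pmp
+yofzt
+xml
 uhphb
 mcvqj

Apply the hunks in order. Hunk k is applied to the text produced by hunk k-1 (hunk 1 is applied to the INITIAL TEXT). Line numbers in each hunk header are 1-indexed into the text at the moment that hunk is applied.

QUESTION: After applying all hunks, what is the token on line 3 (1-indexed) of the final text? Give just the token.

Answer: wsz

Derivation:
Hunk 1: at line 5 remove [arz,qxsu] add [oike] -> 11 lines: ukye cesd ydfa vjtiq zptdf oike ggbvy nac pmp uhphb mcvqj
Hunk 2: at line 3 remove [zptdf,oike,ggbvy] add [yaxj] -> 9 lines: ukye cesd ydfa vjtiq yaxj nac pmp uhphb mcvqj
Hunk 3: at line 1 remove [ydfa,vjtiq,yaxj] add [wsz,pez] -> 8 lines: ukye cesd wsz pez nac pmp uhphb mcvqj
Hunk 4: at line 4 remove [pmp] add [yofzt,xml] -> 9 lines: ukye cesd wsz pez nac yofzt xml uhphb mcvqj
Final line 3: wsz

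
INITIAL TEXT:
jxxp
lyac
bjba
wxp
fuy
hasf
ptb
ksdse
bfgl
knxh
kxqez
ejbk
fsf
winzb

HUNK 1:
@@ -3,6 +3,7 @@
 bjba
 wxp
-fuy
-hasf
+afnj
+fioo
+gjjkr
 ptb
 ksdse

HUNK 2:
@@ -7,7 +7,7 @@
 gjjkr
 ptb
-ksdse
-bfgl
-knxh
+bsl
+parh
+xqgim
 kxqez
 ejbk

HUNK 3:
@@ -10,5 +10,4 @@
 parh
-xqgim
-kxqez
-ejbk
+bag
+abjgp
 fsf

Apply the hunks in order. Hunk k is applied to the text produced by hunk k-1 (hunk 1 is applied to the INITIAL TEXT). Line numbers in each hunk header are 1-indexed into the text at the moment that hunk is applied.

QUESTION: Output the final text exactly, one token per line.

Answer: jxxp
lyac
bjba
wxp
afnj
fioo
gjjkr
ptb
bsl
parh
bag
abjgp
fsf
winzb

Derivation:
Hunk 1: at line 3 remove [fuy,hasf] add [afnj,fioo,gjjkr] -> 15 lines: jxxp lyac bjba wxp afnj fioo gjjkr ptb ksdse bfgl knxh kxqez ejbk fsf winzb
Hunk 2: at line 7 remove [ksdse,bfgl,knxh] add [bsl,parh,xqgim] -> 15 lines: jxxp lyac bjba wxp afnj fioo gjjkr ptb bsl parh xqgim kxqez ejbk fsf winzb
Hunk 3: at line 10 remove [xqgim,kxqez,ejbk] add [bag,abjgp] -> 14 lines: jxxp lyac bjba wxp afnj fioo gjjkr ptb bsl parh bag abjgp fsf winzb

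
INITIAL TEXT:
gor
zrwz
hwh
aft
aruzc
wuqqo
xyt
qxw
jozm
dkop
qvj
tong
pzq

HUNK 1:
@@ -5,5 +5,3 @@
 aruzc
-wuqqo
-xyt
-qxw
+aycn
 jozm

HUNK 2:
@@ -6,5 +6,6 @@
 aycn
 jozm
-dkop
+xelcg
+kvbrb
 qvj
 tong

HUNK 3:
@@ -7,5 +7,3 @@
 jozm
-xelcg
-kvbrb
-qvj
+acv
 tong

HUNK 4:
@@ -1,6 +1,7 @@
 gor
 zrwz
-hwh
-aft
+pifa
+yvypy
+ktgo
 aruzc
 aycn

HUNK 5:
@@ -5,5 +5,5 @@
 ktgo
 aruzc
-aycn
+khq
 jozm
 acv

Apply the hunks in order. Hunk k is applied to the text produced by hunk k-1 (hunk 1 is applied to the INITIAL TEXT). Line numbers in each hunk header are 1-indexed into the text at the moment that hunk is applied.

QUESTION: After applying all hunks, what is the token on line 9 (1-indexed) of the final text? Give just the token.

Hunk 1: at line 5 remove [wuqqo,xyt,qxw] add [aycn] -> 11 lines: gor zrwz hwh aft aruzc aycn jozm dkop qvj tong pzq
Hunk 2: at line 6 remove [dkop] add [xelcg,kvbrb] -> 12 lines: gor zrwz hwh aft aruzc aycn jozm xelcg kvbrb qvj tong pzq
Hunk 3: at line 7 remove [xelcg,kvbrb,qvj] add [acv] -> 10 lines: gor zrwz hwh aft aruzc aycn jozm acv tong pzq
Hunk 4: at line 1 remove [hwh,aft] add [pifa,yvypy,ktgo] -> 11 lines: gor zrwz pifa yvypy ktgo aruzc aycn jozm acv tong pzq
Hunk 5: at line 5 remove [aycn] add [khq] -> 11 lines: gor zrwz pifa yvypy ktgo aruzc khq jozm acv tong pzq
Final line 9: acv

Answer: acv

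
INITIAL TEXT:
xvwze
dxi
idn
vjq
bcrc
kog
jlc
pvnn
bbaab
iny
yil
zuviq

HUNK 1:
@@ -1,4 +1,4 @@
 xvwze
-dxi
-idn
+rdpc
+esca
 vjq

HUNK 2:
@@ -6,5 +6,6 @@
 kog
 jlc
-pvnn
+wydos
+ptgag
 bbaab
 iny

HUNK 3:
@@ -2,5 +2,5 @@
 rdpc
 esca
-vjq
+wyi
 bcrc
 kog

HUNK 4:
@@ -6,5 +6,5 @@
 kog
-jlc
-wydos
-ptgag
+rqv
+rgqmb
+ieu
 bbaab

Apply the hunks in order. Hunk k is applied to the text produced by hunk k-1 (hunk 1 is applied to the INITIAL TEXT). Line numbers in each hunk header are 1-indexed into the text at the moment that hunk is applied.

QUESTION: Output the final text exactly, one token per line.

Answer: xvwze
rdpc
esca
wyi
bcrc
kog
rqv
rgqmb
ieu
bbaab
iny
yil
zuviq

Derivation:
Hunk 1: at line 1 remove [dxi,idn] add [rdpc,esca] -> 12 lines: xvwze rdpc esca vjq bcrc kog jlc pvnn bbaab iny yil zuviq
Hunk 2: at line 6 remove [pvnn] add [wydos,ptgag] -> 13 lines: xvwze rdpc esca vjq bcrc kog jlc wydos ptgag bbaab iny yil zuviq
Hunk 3: at line 2 remove [vjq] add [wyi] -> 13 lines: xvwze rdpc esca wyi bcrc kog jlc wydos ptgag bbaab iny yil zuviq
Hunk 4: at line 6 remove [jlc,wydos,ptgag] add [rqv,rgqmb,ieu] -> 13 lines: xvwze rdpc esca wyi bcrc kog rqv rgqmb ieu bbaab iny yil zuviq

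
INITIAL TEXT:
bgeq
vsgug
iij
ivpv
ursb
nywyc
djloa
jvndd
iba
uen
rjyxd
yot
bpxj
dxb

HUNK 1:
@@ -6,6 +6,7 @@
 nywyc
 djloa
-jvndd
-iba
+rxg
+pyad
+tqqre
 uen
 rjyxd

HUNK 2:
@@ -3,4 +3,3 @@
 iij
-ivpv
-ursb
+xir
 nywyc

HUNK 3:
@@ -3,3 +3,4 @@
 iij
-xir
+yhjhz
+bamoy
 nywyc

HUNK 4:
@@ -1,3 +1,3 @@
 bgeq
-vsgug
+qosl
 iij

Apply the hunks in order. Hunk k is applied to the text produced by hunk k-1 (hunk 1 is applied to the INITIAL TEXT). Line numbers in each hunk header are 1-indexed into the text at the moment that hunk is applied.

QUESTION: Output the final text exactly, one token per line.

Answer: bgeq
qosl
iij
yhjhz
bamoy
nywyc
djloa
rxg
pyad
tqqre
uen
rjyxd
yot
bpxj
dxb

Derivation:
Hunk 1: at line 6 remove [jvndd,iba] add [rxg,pyad,tqqre] -> 15 lines: bgeq vsgug iij ivpv ursb nywyc djloa rxg pyad tqqre uen rjyxd yot bpxj dxb
Hunk 2: at line 3 remove [ivpv,ursb] add [xir] -> 14 lines: bgeq vsgug iij xir nywyc djloa rxg pyad tqqre uen rjyxd yot bpxj dxb
Hunk 3: at line 3 remove [xir] add [yhjhz,bamoy] -> 15 lines: bgeq vsgug iij yhjhz bamoy nywyc djloa rxg pyad tqqre uen rjyxd yot bpxj dxb
Hunk 4: at line 1 remove [vsgug] add [qosl] -> 15 lines: bgeq qosl iij yhjhz bamoy nywyc djloa rxg pyad tqqre uen rjyxd yot bpxj dxb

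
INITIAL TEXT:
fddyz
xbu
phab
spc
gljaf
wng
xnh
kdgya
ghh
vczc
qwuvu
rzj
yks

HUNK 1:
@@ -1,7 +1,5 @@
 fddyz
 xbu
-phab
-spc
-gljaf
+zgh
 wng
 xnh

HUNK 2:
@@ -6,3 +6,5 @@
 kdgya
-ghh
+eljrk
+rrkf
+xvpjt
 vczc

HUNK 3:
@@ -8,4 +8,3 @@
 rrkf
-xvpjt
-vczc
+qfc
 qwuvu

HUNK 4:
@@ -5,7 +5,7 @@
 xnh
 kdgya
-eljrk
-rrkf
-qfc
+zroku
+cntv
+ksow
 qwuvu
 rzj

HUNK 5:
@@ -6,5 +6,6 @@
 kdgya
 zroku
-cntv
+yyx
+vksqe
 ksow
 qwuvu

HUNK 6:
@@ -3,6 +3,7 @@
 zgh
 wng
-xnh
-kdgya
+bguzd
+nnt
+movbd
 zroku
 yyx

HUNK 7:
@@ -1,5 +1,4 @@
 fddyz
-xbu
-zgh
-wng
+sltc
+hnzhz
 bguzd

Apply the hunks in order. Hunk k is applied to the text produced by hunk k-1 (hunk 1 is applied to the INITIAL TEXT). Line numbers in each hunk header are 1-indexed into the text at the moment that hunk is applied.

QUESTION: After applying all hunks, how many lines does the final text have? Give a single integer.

Answer: 13

Derivation:
Hunk 1: at line 1 remove [phab,spc,gljaf] add [zgh] -> 11 lines: fddyz xbu zgh wng xnh kdgya ghh vczc qwuvu rzj yks
Hunk 2: at line 6 remove [ghh] add [eljrk,rrkf,xvpjt] -> 13 lines: fddyz xbu zgh wng xnh kdgya eljrk rrkf xvpjt vczc qwuvu rzj yks
Hunk 3: at line 8 remove [xvpjt,vczc] add [qfc] -> 12 lines: fddyz xbu zgh wng xnh kdgya eljrk rrkf qfc qwuvu rzj yks
Hunk 4: at line 5 remove [eljrk,rrkf,qfc] add [zroku,cntv,ksow] -> 12 lines: fddyz xbu zgh wng xnh kdgya zroku cntv ksow qwuvu rzj yks
Hunk 5: at line 6 remove [cntv] add [yyx,vksqe] -> 13 lines: fddyz xbu zgh wng xnh kdgya zroku yyx vksqe ksow qwuvu rzj yks
Hunk 6: at line 3 remove [xnh,kdgya] add [bguzd,nnt,movbd] -> 14 lines: fddyz xbu zgh wng bguzd nnt movbd zroku yyx vksqe ksow qwuvu rzj yks
Hunk 7: at line 1 remove [xbu,zgh,wng] add [sltc,hnzhz] -> 13 lines: fddyz sltc hnzhz bguzd nnt movbd zroku yyx vksqe ksow qwuvu rzj yks
Final line count: 13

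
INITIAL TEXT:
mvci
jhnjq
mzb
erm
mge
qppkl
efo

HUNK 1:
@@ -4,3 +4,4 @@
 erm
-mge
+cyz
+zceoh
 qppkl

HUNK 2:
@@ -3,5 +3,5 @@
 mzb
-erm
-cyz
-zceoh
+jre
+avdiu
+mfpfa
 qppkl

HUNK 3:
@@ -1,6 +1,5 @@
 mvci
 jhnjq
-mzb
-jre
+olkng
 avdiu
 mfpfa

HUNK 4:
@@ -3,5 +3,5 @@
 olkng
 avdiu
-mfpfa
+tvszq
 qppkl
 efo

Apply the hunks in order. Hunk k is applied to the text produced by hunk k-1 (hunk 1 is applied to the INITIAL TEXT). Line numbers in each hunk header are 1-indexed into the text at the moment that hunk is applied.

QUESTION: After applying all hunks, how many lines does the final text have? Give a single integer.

Hunk 1: at line 4 remove [mge] add [cyz,zceoh] -> 8 lines: mvci jhnjq mzb erm cyz zceoh qppkl efo
Hunk 2: at line 3 remove [erm,cyz,zceoh] add [jre,avdiu,mfpfa] -> 8 lines: mvci jhnjq mzb jre avdiu mfpfa qppkl efo
Hunk 3: at line 1 remove [mzb,jre] add [olkng] -> 7 lines: mvci jhnjq olkng avdiu mfpfa qppkl efo
Hunk 4: at line 3 remove [mfpfa] add [tvszq] -> 7 lines: mvci jhnjq olkng avdiu tvszq qppkl efo
Final line count: 7

Answer: 7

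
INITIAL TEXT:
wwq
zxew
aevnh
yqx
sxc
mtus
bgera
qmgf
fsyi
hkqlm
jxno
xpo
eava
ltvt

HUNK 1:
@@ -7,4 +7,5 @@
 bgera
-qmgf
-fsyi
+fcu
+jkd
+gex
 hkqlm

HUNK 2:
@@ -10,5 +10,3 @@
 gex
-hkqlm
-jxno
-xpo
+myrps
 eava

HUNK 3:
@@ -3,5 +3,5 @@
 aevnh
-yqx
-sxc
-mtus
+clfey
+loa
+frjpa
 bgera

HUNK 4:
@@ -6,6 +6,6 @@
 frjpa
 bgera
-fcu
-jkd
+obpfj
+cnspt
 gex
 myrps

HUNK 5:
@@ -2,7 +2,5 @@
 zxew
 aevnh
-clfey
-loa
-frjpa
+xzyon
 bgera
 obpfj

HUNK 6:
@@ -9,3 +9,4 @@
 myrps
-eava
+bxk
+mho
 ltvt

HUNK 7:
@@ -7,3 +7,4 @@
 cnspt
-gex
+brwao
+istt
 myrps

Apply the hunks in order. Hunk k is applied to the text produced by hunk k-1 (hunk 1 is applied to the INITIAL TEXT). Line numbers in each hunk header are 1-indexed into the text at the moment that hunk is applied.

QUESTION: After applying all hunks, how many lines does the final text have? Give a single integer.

Hunk 1: at line 7 remove [qmgf,fsyi] add [fcu,jkd,gex] -> 15 lines: wwq zxew aevnh yqx sxc mtus bgera fcu jkd gex hkqlm jxno xpo eava ltvt
Hunk 2: at line 10 remove [hkqlm,jxno,xpo] add [myrps] -> 13 lines: wwq zxew aevnh yqx sxc mtus bgera fcu jkd gex myrps eava ltvt
Hunk 3: at line 3 remove [yqx,sxc,mtus] add [clfey,loa,frjpa] -> 13 lines: wwq zxew aevnh clfey loa frjpa bgera fcu jkd gex myrps eava ltvt
Hunk 4: at line 6 remove [fcu,jkd] add [obpfj,cnspt] -> 13 lines: wwq zxew aevnh clfey loa frjpa bgera obpfj cnspt gex myrps eava ltvt
Hunk 5: at line 2 remove [clfey,loa,frjpa] add [xzyon] -> 11 lines: wwq zxew aevnh xzyon bgera obpfj cnspt gex myrps eava ltvt
Hunk 6: at line 9 remove [eava] add [bxk,mho] -> 12 lines: wwq zxew aevnh xzyon bgera obpfj cnspt gex myrps bxk mho ltvt
Hunk 7: at line 7 remove [gex] add [brwao,istt] -> 13 lines: wwq zxew aevnh xzyon bgera obpfj cnspt brwao istt myrps bxk mho ltvt
Final line count: 13

Answer: 13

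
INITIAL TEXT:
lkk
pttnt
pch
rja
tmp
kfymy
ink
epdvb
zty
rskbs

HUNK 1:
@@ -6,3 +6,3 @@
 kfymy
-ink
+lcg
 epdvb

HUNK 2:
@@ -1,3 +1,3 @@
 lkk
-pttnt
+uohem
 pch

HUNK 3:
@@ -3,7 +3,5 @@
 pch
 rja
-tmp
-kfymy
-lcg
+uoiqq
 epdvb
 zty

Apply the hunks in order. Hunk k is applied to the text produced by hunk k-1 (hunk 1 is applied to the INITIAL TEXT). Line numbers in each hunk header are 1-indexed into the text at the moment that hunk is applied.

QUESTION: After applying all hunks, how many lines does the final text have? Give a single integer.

Hunk 1: at line 6 remove [ink] add [lcg] -> 10 lines: lkk pttnt pch rja tmp kfymy lcg epdvb zty rskbs
Hunk 2: at line 1 remove [pttnt] add [uohem] -> 10 lines: lkk uohem pch rja tmp kfymy lcg epdvb zty rskbs
Hunk 3: at line 3 remove [tmp,kfymy,lcg] add [uoiqq] -> 8 lines: lkk uohem pch rja uoiqq epdvb zty rskbs
Final line count: 8

Answer: 8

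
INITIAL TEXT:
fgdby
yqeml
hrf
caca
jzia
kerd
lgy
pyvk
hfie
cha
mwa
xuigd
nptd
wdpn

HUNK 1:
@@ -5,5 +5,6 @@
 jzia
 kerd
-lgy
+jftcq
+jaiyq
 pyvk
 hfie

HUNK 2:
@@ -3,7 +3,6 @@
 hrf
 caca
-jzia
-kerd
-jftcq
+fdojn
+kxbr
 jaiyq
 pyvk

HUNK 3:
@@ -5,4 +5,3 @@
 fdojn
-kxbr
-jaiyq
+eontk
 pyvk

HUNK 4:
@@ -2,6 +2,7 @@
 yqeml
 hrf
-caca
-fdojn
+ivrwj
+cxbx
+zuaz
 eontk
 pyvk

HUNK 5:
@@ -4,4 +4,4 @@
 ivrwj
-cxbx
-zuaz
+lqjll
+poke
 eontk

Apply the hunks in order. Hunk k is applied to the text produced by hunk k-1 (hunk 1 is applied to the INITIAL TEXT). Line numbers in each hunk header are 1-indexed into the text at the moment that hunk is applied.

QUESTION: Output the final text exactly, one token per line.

Hunk 1: at line 5 remove [lgy] add [jftcq,jaiyq] -> 15 lines: fgdby yqeml hrf caca jzia kerd jftcq jaiyq pyvk hfie cha mwa xuigd nptd wdpn
Hunk 2: at line 3 remove [jzia,kerd,jftcq] add [fdojn,kxbr] -> 14 lines: fgdby yqeml hrf caca fdojn kxbr jaiyq pyvk hfie cha mwa xuigd nptd wdpn
Hunk 3: at line 5 remove [kxbr,jaiyq] add [eontk] -> 13 lines: fgdby yqeml hrf caca fdojn eontk pyvk hfie cha mwa xuigd nptd wdpn
Hunk 4: at line 2 remove [caca,fdojn] add [ivrwj,cxbx,zuaz] -> 14 lines: fgdby yqeml hrf ivrwj cxbx zuaz eontk pyvk hfie cha mwa xuigd nptd wdpn
Hunk 5: at line 4 remove [cxbx,zuaz] add [lqjll,poke] -> 14 lines: fgdby yqeml hrf ivrwj lqjll poke eontk pyvk hfie cha mwa xuigd nptd wdpn

Answer: fgdby
yqeml
hrf
ivrwj
lqjll
poke
eontk
pyvk
hfie
cha
mwa
xuigd
nptd
wdpn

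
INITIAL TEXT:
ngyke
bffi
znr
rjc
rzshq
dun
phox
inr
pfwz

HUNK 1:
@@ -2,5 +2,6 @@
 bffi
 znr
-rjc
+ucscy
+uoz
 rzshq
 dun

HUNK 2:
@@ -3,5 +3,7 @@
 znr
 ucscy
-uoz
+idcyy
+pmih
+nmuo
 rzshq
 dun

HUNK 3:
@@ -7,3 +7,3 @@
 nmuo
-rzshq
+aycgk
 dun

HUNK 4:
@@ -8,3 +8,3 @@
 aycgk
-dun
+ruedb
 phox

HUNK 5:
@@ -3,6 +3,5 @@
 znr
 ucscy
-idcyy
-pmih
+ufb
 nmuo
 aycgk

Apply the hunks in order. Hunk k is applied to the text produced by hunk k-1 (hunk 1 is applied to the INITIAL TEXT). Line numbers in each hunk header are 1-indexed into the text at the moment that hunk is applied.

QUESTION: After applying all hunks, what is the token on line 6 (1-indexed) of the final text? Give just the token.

Hunk 1: at line 2 remove [rjc] add [ucscy,uoz] -> 10 lines: ngyke bffi znr ucscy uoz rzshq dun phox inr pfwz
Hunk 2: at line 3 remove [uoz] add [idcyy,pmih,nmuo] -> 12 lines: ngyke bffi znr ucscy idcyy pmih nmuo rzshq dun phox inr pfwz
Hunk 3: at line 7 remove [rzshq] add [aycgk] -> 12 lines: ngyke bffi znr ucscy idcyy pmih nmuo aycgk dun phox inr pfwz
Hunk 4: at line 8 remove [dun] add [ruedb] -> 12 lines: ngyke bffi znr ucscy idcyy pmih nmuo aycgk ruedb phox inr pfwz
Hunk 5: at line 3 remove [idcyy,pmih] add [ufb] -> 11 lines: ngyke bffi znr ucscy ufb nmuo aycgk ruedb phox inr pfwz
Final line 6: nmuo

Answer: nmuo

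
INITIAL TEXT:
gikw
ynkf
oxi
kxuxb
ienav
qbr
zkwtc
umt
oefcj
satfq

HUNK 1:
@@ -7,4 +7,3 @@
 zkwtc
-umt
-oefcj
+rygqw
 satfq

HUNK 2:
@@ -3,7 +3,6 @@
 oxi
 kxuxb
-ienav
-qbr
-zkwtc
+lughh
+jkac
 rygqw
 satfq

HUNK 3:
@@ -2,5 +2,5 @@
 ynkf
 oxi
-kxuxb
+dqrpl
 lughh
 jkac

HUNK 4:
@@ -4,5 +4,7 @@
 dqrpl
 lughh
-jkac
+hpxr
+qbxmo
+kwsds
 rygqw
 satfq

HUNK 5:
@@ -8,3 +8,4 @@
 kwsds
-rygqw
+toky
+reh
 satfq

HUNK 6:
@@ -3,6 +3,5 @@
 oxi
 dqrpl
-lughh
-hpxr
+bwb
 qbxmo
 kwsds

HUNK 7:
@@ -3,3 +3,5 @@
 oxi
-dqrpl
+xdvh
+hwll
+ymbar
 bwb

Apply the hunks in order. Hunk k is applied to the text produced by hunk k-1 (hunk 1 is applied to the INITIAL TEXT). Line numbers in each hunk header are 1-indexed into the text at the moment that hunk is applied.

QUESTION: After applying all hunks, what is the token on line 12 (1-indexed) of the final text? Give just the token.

Answer: satfq

Derivation:
Hunk 1: at line 7 remove [umt,oefcj] add [rygqw] -> 9 lines: gikw ynkf oxi kxuxb ienav qbr zkwtc rygqw satfq
Hunk 2: at line 3 remove [ienav,qbr,zkwtc] add [lughh,jkac] -> 8 lines: gikw ynkf oxi kxuxb lughh jkac rygqw satfq
Hunk 3: at line 2 remove [kxuxb] add [dqrpl] -> 8 lines: gikw ynkf oxi dqrpl lughh jkac rygqw satfq
Hunk 4: at line 4 remove [jkac] add [hpxr,qbxmo,kwsds] -> 10 lines: gikw ynkf oxi dqrpl lughh hpxr qbxmo kwsds rygqw satfq
Hunk 5: at line 8 remove [rygqw] add [toky,reh] -> 11 lines: gikw ynkf oxi dqrpl lughh hpxr qbxmo kwsds toky reh satfq
Hunk 6: at line 3 remove [lughh,hpxr] add [bwb] -> 10 lines: gikw ynkf oxi dqrpl bwb qbxmo kwsds toky reh satfq
Hunk 7: at line 3 remove [dqrpl] add [xdvh,hwll,ymbar] -> 12 lines: gikw ynkf oxi xdvh hwll ymbar bwb qbxmo kwsds toky reh satfq
Final line 12: satfq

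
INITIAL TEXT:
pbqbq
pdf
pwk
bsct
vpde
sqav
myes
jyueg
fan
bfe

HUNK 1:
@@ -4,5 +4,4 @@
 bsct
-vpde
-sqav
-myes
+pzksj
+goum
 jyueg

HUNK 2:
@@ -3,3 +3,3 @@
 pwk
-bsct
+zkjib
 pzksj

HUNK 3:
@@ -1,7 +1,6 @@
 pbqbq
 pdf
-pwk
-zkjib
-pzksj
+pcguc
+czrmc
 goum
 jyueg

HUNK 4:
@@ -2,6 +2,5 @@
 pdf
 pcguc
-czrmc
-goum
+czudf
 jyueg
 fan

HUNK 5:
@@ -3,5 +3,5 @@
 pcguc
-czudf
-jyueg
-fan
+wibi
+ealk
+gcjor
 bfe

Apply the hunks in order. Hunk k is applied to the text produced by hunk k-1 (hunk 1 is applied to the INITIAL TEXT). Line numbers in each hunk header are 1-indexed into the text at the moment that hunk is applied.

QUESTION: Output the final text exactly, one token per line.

Hunk 1: at line 4 remove [vpde,sqav,myes] add [pzksj,goum] -> 9 lines: pbqbq pdf pwk bsct pzksj goum jyueg fan bfe
Hunk 2: at line 3 remove [bsct] add [zkjib] -> 9 lines: pbqbq pdf pwk zkjib pzksj goum jyueg fan bfe
Hunk 3: at line 1 remove [pwk,zkjib,pzksj] add [pcguc,czrmc] -> 8 lines: pbqbq pdf pcguc czrmc goum jyueg fan bfe
Hunk 4: at line 2 remove [czrmc,goum] add [czudf] -> 7 lines: pbqbq pdf pcguc czudf jyueg fan bfe
Hunk 5: at line 3 remove [czudf,jyueg,fan] add [wibi,ealk,gcjor] -> 7 lines: pbqbq pdf pcguc wibi ealk gcjor bfe

Answer: pbqbq
pdf
pcguc
wibi
ealk
gcjor
bfe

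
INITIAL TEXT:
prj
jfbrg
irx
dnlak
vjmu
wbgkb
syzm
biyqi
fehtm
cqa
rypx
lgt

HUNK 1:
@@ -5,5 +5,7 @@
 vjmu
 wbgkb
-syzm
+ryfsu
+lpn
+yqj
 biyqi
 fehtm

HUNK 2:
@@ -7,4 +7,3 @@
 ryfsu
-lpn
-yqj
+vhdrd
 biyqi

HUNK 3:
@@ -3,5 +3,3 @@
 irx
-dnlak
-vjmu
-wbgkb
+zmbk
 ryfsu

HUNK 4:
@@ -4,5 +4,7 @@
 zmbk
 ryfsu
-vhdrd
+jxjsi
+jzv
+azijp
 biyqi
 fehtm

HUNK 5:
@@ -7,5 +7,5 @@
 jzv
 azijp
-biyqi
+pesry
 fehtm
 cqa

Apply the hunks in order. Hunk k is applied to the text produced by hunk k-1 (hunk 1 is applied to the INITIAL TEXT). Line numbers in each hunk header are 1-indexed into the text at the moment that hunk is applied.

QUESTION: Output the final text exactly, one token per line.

Hunk 1: at line 5 remove [syzm] add [ryfsu,lpn,yqj] -> 14 lines: prj jfbrg irx dnlak vjmu wbgkb ryfsu lpn yqj biyqi fehtm cqa rypx lgt
Hunk 2: at line 7 remove [lpn,yqj] add [vhdrd] -> 13 lines: prj jfbrg irx dnlak vjmu wbgkb ryfsu vhdrd biyqi fehtm cqa rypx lgt
Hunk 3: at line 3 remove [dnlak,vjmu,wbgkb] add [zmbk] -> 11 lines: prj jfbrg irx zmbk ryfsu vhdrd biyqi fehtm cqa rypx lgt
Hunk 4: at line 4 remove [vhdrd] add [jxjsi,jzv,azijp] -> 13 lines: prj jfbrg irx zmbk ryfsu jxjsi jzv azijp biyqi fehtm cqa rypx lgt
Hunk 5: at line 7 remove [biyqi] add [pesry] -> 13 lines: prj jfbrg irx zmbk ryfsu jxjsi jzv azijp pesry fehtm cqa rypx lgt

Answer: prj
jfbrg
irx
zmbk
ryfsu
jxjsi
jzv
azijp
pesry
fehtm
cqa
rypx
lgt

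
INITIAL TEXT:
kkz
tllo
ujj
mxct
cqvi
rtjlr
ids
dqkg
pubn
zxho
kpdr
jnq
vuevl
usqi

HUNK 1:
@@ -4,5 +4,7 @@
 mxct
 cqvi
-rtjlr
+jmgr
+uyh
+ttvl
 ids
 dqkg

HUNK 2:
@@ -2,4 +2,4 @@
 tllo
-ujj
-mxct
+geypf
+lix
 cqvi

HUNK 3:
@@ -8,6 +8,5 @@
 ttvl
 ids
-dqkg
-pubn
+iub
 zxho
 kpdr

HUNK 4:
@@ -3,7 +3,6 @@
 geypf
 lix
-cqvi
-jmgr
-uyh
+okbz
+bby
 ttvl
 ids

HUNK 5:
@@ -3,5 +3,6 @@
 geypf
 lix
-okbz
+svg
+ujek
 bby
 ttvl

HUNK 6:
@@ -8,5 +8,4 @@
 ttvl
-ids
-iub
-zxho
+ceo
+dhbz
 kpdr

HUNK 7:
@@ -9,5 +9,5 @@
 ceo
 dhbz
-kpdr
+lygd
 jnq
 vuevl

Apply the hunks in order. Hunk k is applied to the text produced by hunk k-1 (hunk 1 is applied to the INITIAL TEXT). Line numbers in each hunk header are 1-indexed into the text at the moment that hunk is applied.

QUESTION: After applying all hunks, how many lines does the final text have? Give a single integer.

Answer: 14

Derivation:
Hunk 1: at line 4 remove [rtjlr] add [jmgr,uyh,ttvl] -> 16 lines: kkz tllo ujj mxct cqvi jmgr uyh ttvl ids dqkg pubn zxho kpdr jnq vuevl usqi
Hunk 2: at line 2 remove [ujj,mxct] add [geypf,lix] -> 16 lines: kkz tllo geypf lix cqvi jmgr uyh ttvl ids dqkg pubn zxho kpdr jnq vuevl usqi
Hunk 3: at line 8 remove [dqkg,pubn] add [iub] -> 15 lines: kkz tllo geypf lix cqvi jmgr uyh ttvl ids iub zxho kpdr jnq vuevl usqi
Hunk 4: at line 3 remove [cqvi,jmgr,uyh] add [okbz,bby] -> 14 lines: kkz tllo geypf lix okbz bby ttvl ids iub zxho kpdr jnq vuevl usqi
Hunk 5: at line 3 remove [okbz] add [svg,ujek] -> 15 lines: kkz tllo geypf lix svg ujek bby ttvl ids iub zxho kpdr jnq vuevl usqi
Hunk 6: at line 8 remove [ids,iub,zxho] add [ceo,dhbz] -> 14 lines: kkz tllo geypf lix svg ujek bby ttvl ceo dhbz kpdr jnq vuevl usqi
Hunk 7: at line 9 remove [kpdr] add [lygd] -> 14 lines: kkz tllo geypf lix svg ujek bby ttvl ceo dhbz lygd jnq vuevl usqi
Final line count: 14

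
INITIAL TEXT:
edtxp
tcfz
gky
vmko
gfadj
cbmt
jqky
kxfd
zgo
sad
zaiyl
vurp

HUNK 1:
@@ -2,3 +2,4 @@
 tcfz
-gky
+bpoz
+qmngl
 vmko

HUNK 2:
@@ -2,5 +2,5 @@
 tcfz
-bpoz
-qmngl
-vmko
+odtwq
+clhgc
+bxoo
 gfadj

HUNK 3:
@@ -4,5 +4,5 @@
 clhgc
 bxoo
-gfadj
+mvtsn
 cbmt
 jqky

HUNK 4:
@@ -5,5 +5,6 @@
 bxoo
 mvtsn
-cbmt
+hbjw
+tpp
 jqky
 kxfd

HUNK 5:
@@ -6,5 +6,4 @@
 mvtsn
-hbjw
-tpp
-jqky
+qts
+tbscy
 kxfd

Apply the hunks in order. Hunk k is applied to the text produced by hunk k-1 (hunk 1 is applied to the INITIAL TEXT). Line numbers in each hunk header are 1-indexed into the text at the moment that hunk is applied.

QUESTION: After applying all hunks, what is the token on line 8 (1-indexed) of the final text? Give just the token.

Hunk 1: at line 2 remove [gky] add [bpoz,qmngl] -> 13 lines: edtxp tcfz bpoz qmngl vmko gfadj cbmt jqky kxfd zgo sad zaiyl vurp
Hunk 2: at line 2 remove [bpoz,qmngl,vmko] add [odtwq,clhgc,bxoo] -> 13 lines: edtxp tcfz odtwq clhgc bxoo gfadj cbmt jqky kxfd zgo sad zaiyl vurp
Hunk 3: at line 4 remove [gfadj] add [mvtsn] -> 13 lines: edtxp tcfz odtwq clhgc bxoo mvtsn cbmt jqky kxfd zgo sad zaiyl vurp
Hunk 4: at line 5 remove [cbmt] add [hbjw,tpp] -> 14 lines: edtxp tcfz odtwq clhgc bxoo mvtsn hbjw tpp jqky kxfd zgo sad zaiyl vurp
Hunk 5: at line 6 remove [hbjw,tpp,jqky] add [qts,tbscy] -> 13 lines: edtxp tcfz odtwq clhgc bxoo mvtsn qts tbscy kxfd zgo sad zaiyl vurp
Final line 8: tbscy

Answer: tbscy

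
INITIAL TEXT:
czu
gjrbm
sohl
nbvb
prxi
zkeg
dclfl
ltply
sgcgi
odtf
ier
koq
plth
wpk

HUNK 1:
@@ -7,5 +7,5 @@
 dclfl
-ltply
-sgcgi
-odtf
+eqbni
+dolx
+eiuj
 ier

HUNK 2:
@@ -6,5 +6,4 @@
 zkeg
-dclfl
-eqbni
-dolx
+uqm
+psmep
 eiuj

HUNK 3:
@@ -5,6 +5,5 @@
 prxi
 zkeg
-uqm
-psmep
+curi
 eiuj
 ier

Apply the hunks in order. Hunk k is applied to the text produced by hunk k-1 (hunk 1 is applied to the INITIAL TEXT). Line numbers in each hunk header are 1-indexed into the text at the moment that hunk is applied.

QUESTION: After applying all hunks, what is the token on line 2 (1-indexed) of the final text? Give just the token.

Answer: gjrbm

Derivation:
Hunk 1: at line 7 remove [ltply,sgcgi,odtf] add [eqbni,dolx,eiuj] -> 14 lines: czu gjrbm sohl nbvb prxi zkeg dclfl eqbni dolx eiuj ier koq plth wpk
Hunk 2: at line 6 remove [dclfl,eqbni,dolx] add [uqm,psmep] -> 13 lines: czu gjrbm sohl nbvb prxi zkeg uqm psmep eiuj ier koq plth wpk
Hunk 3: at line 5 remove [uqm,psmep] add [curi] -> 12 lines: czu gjrbm sohl nbvb prxi zkeg curi eiuj ier koq plth wpk
Final line 2: gjrbm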